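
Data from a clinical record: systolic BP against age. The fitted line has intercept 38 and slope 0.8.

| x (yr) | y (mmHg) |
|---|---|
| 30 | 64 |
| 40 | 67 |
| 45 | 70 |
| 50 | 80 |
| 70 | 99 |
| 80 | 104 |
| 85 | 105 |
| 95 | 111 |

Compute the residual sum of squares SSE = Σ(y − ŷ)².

SSE = 72

x=30: ŷ = 38 + 0.8·30 = 62; e = 64 − 62 = 2
x=40: ŷ = 38 + 0.8·40 = 70; e = 67 − 70 = -3
x=45: ŷ = 38 + 0.8·45 = 74; e = 70 − 74 = -4
x=50: ŷ = 38 + 0.8·50 = 78; e = 80 − 78 = 2
x=70: ŷ = 38 + 0.8·70 = 94; e = 99 − 94 = 5
x=80: ŷ = 38 + 0.8·80 = 102; e = 104 − 102 = 2
x=85: ŷ = 38 + 0.8·85 = 106; e = 105 − 106 = -1
x=95: ŷ = 38 + 0.8·95 = 114; e = 111 − 114 = -3
SSE = 4 + 9 + 16 + 4 + 25 + 4 + 1 + 9 = 72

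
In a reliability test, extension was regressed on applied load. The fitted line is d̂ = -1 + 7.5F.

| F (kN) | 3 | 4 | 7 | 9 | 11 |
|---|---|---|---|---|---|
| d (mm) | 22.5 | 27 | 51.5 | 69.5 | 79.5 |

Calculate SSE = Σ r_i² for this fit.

SSE = 18

F=3: d̂ = -1 + 7.5·3 = 21.5; r = 22.5 − 21.5 = 1
F=4: d̂ = -1 + 7.5·4 = 29; r = 27 − 29 = -2
F=7: d̂ = -1 + 7.5·7 = 51.5; r = 51.5 − 51.5 = 0
F=9: d̂ = -1 + 7.5·9 = 66.5; r = 69.5 − 66.5 = 3
F=11: d̂ = -1 + 7.5·11 = 81.5; r = 79.5 − 81.5 = -2
SSE = 1 + 4 + 0 + 9 + 4 = 18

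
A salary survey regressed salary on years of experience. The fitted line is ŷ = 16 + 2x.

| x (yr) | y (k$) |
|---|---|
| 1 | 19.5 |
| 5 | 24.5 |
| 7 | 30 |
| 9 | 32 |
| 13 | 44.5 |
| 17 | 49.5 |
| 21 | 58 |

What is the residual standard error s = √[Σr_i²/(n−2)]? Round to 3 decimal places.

s = 1.732

x=1: ŷ = 16 + 2·1 = 18; r = 19.5 − 18 = 1.5
x=5: ŷ = 16 + 2·5 = 26; r = 24.5 − 26 = -1.5
x=7: ŷ = 16 + 2·7 = 30; r = 30 − 30 = 0
x=9: ŷ = 16 + 2·9 = 34; r = 32 − 34 = -2
x=13: ŷ = 16 + 2·13 = 42; r = 44.5 − 42 = 2.5
x=17: ŷ = 16 + 2·17 = 50; r = 49.5 − 50 = -0.5
x=21: ŷ = 16 + 2·21 = 58; r = 58 − 58 = 0
SSE = 2.25 + 2.25 + 0 + 4 + 6.25 + 0.25 + 0 = 15
s = √(15/5) = √3 ≈ 1.732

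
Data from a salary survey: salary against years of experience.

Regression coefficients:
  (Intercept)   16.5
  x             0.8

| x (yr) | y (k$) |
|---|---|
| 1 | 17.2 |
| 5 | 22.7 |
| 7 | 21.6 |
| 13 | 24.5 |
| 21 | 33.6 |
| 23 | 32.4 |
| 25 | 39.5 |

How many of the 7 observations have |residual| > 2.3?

3

x=1: ŷ = 16.5 + 0.8·1 = 17.3; r = 17.2 − 17.3 = -0.1
x=5: ŷ = 16.5 + 0.8·5 = 20.5; r = 22.7 − 20.5 = 2.2
x=7: ŷ = 16.5 + 0.8·7 = 22.1; r = 21.6 − 22.1 = -0.5
x=13: ŷ = 16.5 + 0.8·13 = 26.9; r = 24.5 − 26.9 = -2.4
x=21: ŷ = 16.5 + 0.8·21 = 33.3; r = 33.6 − 33.3 = 0.3
x=23: ŷ = 16.5 + 0.8·23 = 34.9; r = 32.4 − 34.9 = -2.5
x=25: ŷ = 16.5 + 0.8·25 = 36.5; r = 39.5 − 36.5 = 3
|r| > 2.3: x=13 (|r|=2.4), x=23 (|r|=2.5), x=25 (|r|=3) → 3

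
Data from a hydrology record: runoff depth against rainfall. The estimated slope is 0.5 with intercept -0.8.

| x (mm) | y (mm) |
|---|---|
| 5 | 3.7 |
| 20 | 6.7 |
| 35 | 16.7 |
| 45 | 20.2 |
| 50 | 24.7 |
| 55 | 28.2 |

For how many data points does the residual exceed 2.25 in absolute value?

x=5: ŷ = -0.8 + 0.5·5 = 1.7; e = 3.7 − 1.7 = 2
x=20: ŷ = -0.8 + 0.5·20 = 9.2; e = 6.7 − 9.2 = -2.5
x=35: ŷ = -0.8 + 0.5·35 = 16.7; e = 16.7 − 16.7 = 0
x=45: ŷ = -0.8 + 0.5·45 = 21.7; e = 20.2 − 21.7 = -1.5
x=50: ŷ = -0.8 + 0.5·50 = 24.2; e = 24.7 − 24.2 = 0.5
x=55: ŷ = -0.8 + 0.5·55 = 26.7; e = 28.2 − 26.7 = 1.5
|e| > 2.25: x=20 (|e|=2.5) → 1

1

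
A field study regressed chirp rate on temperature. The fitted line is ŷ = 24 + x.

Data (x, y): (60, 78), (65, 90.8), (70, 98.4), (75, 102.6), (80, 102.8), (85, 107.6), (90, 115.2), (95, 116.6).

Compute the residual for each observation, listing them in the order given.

-6, 1.8, 4.4, 3.6, -1.2, -1.4, 1.2, -2.4

x=60: ŷ = 24 + 60 = 84; r = 78 − 84 = -6
x=65: ŷ = 24 + 65 = 89; r = 90.8 − 89 = 1.8
x=70: ŷ = 24 + 70 = 94; r = 98.4 − 94 = 4.4
x=75: ŷ = 24 + 75 = 99; r = 102.6 − 99 = 3.6
x=80: ŷ = 24 + 80 = 104; r = 102.8 − 104 = -1.2
x=85: ŷ = 24 + 85 = 109; r = 107.6 − 109 = -1.4
x=90: ŷ = 24 + 90 = 114; r = 115.2 − 114 = 1.2
x=95: ŷ = 24 + 95 = 119; r = 116.6 − 119 = -2.4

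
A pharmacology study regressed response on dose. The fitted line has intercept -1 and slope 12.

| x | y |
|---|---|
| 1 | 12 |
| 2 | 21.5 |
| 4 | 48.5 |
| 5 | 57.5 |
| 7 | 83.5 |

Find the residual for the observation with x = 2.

ŷ = -1 + 12·2 = 23
e = 21.5 − 23 = -1.5

e = -1.5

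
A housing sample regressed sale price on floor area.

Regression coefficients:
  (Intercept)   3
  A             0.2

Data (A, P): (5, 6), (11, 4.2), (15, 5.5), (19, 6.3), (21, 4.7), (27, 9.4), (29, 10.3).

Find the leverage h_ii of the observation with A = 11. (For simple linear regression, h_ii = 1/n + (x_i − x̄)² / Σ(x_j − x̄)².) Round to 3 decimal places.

Ā = (5 + 11 + 15 + 19 + 21 + 27 + 29)/7 = 18.1429
Σ(A − Ā)² = 172.735 + 51.0204 + 9.87755 + 0.734694 + 8.16327 + 78.449 + 117.878 = 438.857
h = 1/7 + (-7.14286)²/438.857 = 0.142857 + 0.116257 = 0.259

h = 0.259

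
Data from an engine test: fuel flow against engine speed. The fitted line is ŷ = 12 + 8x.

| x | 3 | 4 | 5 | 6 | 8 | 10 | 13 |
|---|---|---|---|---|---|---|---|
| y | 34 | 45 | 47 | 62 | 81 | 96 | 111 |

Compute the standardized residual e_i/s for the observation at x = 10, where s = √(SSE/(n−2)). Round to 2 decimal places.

0.89

x=3: ŷ = 12 + 8·3 = 36; e = 34 − 36 = -2
x=4: ŷ = 12 + 8·4 = 44; e = 45 − 44 = 1
x=5: ŷ = 12 + 8·5 = 52; e = 47 − 52 = -5
x=6: ŷ = 12 + 8·6 = 60; e = 62 − 60 = 2
x=8: ŷ = 12 + 8·8 = 76; e = 81 − 76 = 5
x=10: ŷ = 12 + 8·10 = 92; e = 96 − 92 = 4
x=13: ŷ = 12 + 8·13 = 116; e = 111 − 116 = -5
SSE = 4 + 1 + 25 + 4 + 25 + 16 + 25 = 100
s = √(100/5) = 4.47214
e/s = 4 / 4.47214 = 0.89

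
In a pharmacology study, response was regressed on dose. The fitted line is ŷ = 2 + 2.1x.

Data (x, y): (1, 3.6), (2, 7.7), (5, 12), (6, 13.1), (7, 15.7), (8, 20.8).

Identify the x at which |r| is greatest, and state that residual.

x = 8, r = 2

x=1: ŷ = 2 + 2.1·1 = 4.1; r = 3.6 − 4.1 = -0.5
x=2: ŷ = 2 + 2.1·2 = 6.2; r = 7.7 − 6.2 = 1.5
x=5: ŷ = 2 + 2.1·5 = 12.5; r = 12 − 12.5 = -0.5
x=6: ŷ = 2 + 2.1·6 = 14.6; r = 13.1 − 14.6 = -1.5
x=7: ŷ = 2 + 2.1·7 = 16.7; r = 15.7 − 16.7 = -1
x=8: ŷ = 2 + 2.1·8 = 18.8; r = 20.8 − 18.8 = 2
Largest |r| is 2 at x = 8, residual 2.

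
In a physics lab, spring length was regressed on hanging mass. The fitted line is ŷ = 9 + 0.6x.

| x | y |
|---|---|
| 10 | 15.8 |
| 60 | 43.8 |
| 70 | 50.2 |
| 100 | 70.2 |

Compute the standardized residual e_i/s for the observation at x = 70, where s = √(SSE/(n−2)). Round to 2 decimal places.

x=10: ŷ = 9 + 0.6·10 = 15; e = 15.8 − 15 = 0.8
x=60: ŷ = 9 + 0.6·60 = 45; e = 43.8 − 45 = -1.2
x=70: ŷ = 9 + 0.6·70 = 51; e = 50.2 − 51 = -0.8
x=100: ŷ = 9 + 0.6·100 = 69; e = 70.2 − 69 = 1.2
SSE = 0.64 + 1.44 + 0.64 + 1.44 = 4.16
s = √(4.16/2) = 1.44222
e/s = -0.8 / 1.44222 = -0.55

-0.55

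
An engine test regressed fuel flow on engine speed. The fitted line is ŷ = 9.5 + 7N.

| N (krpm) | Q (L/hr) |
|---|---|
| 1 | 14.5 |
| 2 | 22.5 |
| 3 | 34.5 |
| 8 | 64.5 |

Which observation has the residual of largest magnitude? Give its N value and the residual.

N = 3, e = 4

N=1: ŷ = 9.5 + 7·1 = 16.5; e = 14.5 − 16.5 = -2
N=2: ŷ = 9.5 + 7·2 = 23.5; e = 22.5 − 23.5 = -1
N=3: ŷ = 9.5 + 7·3 = 30.5; e = 34.5 − 30.5 = 4
N=8: ŷ = 9.5 + 7·8 = 65.5; e = 64.5 − 65.5 = -1
Largest |e| is 4 at N = 3, residual 4.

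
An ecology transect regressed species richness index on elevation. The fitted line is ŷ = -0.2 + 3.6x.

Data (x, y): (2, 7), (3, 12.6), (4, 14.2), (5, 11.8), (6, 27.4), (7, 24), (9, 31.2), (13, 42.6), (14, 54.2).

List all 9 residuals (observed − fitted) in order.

x=2: ŷ = -0.2 + 3.6·2 = 7; e = 7 − 7 = 0
x=3: ŷ = -0.2 + 3.6·3 = 10.6; e = 12.6 − 10.6 = 2
x=4: ŷ = -0.2 + 3.6·4 = 14.2; e = 14.2 − 14.2 = 0
x=5: ŷ = -0.2 + 3.6·5 = 17.8; e = 11.8 − 17.8 = -6
x=6: ŷ = -0.2 + 3.6·6 = 21.4; e = 27.4 − 21.4 = 6
x=7: ŷ = -0.2 + 3.6·7 = 25; e = 24 − 25 = -1
x=9: ŷ = -0.2 + 3.6·9 = 32.2; e = 31.2 − 32.2 = -1
x=13: ŷ = -0.2 + 3.6·13 = 46.6; e = 42.6 − 46.6 = -4
x=14: ŷ = -0.2 + 3.6·14 = 50.2; e = 54.2 − 50.2 = 4

0, 2, 0, -6, 6, -1, -1, -4, 4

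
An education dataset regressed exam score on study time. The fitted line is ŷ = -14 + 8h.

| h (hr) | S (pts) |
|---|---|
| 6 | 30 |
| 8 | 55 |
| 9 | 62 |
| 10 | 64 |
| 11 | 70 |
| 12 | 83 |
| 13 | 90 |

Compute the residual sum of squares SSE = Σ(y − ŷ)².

h=6: ŷ = -14 + 8·6 = 34; r = 30 − 34 = -4
h=8: ŷ = -14 + 8·8 = 50; r = 55 − 50 = 5
h=9: ŷ = -14 + 8·9 = 58; r = 62 − 58 = 4
h=10: ŷ = -14 + 8·10 = 66; r = 64 − 66 = -2
h=11: ŷ = -14 + 8·11 = 74; r = 70 − 74 = -4
h=12: ŷ = -14 + 8·12 = 82; r = 83 − 82 = 1
h=13: ŷ = -14 + 8·13 = 90; r = 90 − 90 = 0
SSE = 16 + 25 + 16 + 4 + 16 + 1 + 0 = 78

SSE = 78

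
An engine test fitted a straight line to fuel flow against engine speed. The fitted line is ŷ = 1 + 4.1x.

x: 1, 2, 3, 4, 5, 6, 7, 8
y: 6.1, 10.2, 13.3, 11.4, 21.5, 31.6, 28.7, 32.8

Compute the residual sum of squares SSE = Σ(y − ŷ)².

SSE = 76

x=1: ŷ = 1 + 4.1·1 = 5.1; e = 6.1 − 5.1 = 1
x=2: ŷ = 1 + 4.1·2 = 9.2; e = 10.2 − 9.2 = 1
x=3: ŷ = 1 + 4.1·3 = 13.3; e = 13.3 − 13.3 = 0
x=4: ŷ = 1 + 4.1·4 = 17.4; e = 11.4 − 17.4 = -6
x=5: ŷ = 1 + 4.1·5 = 21.5; e = 21.5 − 21.5 = 0
x=6: ŷ = 1 + 4.1·6 = 25.6; e = 31.6 − 25.6 = 6
x=7: ŷ = 1 + 4.1·7 = 29.7; e = 28.7 − 29.7 = -1
x=8: ŷ = 1 + 4.1·8 = 33.8; e = 32.8 − 33.8 = -1
SSE = 1 + 1 + 0 + 36 + 0 + 36 + 1 + 1 = 76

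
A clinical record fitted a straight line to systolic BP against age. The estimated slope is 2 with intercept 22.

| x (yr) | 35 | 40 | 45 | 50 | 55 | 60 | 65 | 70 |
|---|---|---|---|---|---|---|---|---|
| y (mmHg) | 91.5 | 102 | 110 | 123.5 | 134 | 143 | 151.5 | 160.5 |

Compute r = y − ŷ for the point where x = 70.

ŷ = 22 + 2·70 = 162
r = 160.5 − 162 = -1.5

r = -1.5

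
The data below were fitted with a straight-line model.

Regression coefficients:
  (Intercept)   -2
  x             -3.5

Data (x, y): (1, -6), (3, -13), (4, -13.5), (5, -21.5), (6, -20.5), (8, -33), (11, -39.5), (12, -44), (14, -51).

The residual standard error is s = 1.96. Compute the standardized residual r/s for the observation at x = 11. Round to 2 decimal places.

ŷ = -2 − 3.5·11 = -40.5
r = -39.5 − (-40.5) = 1
r/s = 1 / 1.96 = 0.51

0.51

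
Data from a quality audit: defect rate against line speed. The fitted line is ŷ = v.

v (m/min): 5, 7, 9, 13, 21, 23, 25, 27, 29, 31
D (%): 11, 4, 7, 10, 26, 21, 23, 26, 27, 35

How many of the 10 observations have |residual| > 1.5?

9

v=5: ŷ = 5 = 5; r = 11 − 5 = 6
v=7: ŷ = 7 = 7; r = 4 − 7 = -3
v=9: ŷ = 9 = 9; r = 7 − 9 = -2
v=13: ŷ = 13 = 13; r = 10 − 13 = -3
v=21: ŷ = 21 = 21; r = 26 − 21 = 5
v=23: ŷ = 23 = 23; r = 21 − 23 = -2
v=25: ŷ = 25 = 25; r = 23 − 25 = -2
v=27: ŷ = 27 = 27; r = 26 − 27 = -1
v=29: ŷ = 29 = 29; r = 27 − 29 = -2
v=31: ŷ = 31 = 31; r = 35 − 31 = 4
|r| > 1.5: v=5 (|r|=6), v=7 (|r|=3), v=9 (|r|=2), v=13 (|r|=3), v=21 (|r|=5), v=23 (|r|=2), v=25 (|r|=2), v=29 (|r|=2), v=31 (|r|=4) → 9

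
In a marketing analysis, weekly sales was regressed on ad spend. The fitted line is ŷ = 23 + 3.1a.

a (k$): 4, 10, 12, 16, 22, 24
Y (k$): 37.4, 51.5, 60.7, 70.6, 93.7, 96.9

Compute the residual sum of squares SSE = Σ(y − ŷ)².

SSE = 21

a=4: ŷ = 23 + 3.1·4 = 35.4; e = 37.4 − 35.4 = 2
a=10: ŷ = 23 + 3.1·10 = 54; e = 51.5 − 54 = -2.5
a=12: ŷ = 23 + 3.1·12 = 60.2; e = 60.7 − 60.2 = 0.5
a=16: ŷ = 23 + 3.1·16 = 72.6; e = 70.6 − 72.6 = -2
a=22: ŷ = 23 + 3.1·22 = 91.2; e = 93.7 − 91.2 = 2.5
a=24: ŷ = 23 + 3.1·24 = 97.4; e = 96.9 − 97.4 = -0.5
SSE = 4 + 6.25 + 0.25 + 4 + 6.25 + 0.25 = 21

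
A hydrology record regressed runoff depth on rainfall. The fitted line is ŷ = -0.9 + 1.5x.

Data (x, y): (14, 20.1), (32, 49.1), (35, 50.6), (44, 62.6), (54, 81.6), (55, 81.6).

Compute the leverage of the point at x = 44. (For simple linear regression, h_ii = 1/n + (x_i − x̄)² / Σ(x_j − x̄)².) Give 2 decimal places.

x̄ = (14 + 32 + 35 + 44 + 54 + 55)/6 = 39
Σ(x − x̄)² = 625 + 49 + 16 + 25 + 225 + 256 = 1196
h = 1/6 + (5)²/1196 = 0.166667 + 0.020903 = 0.19

h = 0.19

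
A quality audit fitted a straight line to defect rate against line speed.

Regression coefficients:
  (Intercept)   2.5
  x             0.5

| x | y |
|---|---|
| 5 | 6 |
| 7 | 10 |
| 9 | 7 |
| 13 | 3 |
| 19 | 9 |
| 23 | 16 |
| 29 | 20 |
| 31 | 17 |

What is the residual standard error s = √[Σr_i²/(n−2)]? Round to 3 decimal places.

s = 3.559

x=5: ŷ = 2.5 + 0.5·5 = 5; r = 6 − 5 = 1
x=7: ŷ = 2.5 + 0.5·7 = 6; r = 10 − 6 = 4
x=9: ŷ = 2.5 + 0.5·9 = 7; r = 7 − 7 = 0
x=13: ŷ = 2.5 + 0.5·13 = 9; r = 3 − 9 = -6
x=19: ŷ = 2.5 + 0.5·19 = 12; r = 9 − 12 = -3
x=23: ŷ = 2.5 + 0.5·23 = 14; r = 16 − 14 = 2
x=29: ŷ = 2.5 + 0.5·29 = 17; r = 20 − 17 = 3
x=31: ŷ = 2.5 + 0.5·31 = 18; r = 17 − 18 = -1
SSE = 1 + 16 + 0 + 36 + 9 + 4 + 9 + 1 = 76
s = √(76/6) = √12.6667 ≈ 3.559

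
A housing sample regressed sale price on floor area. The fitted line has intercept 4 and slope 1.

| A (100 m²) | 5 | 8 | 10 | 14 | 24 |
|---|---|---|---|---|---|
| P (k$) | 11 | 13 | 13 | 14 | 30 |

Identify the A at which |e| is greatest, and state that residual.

A = 14, e = -4

A=5: P̂ = 4 + 5 = 9; e = 11 − 9 = 2
A=8: P̂ = 4 + 8 = 12; e = 13 − 12 = 1
A=10: P̂ = 4 + 10 = 14; e = 13 − 14 = -1
A=14: P̂ = 4 + 14 = 18; e = 14 − 18 = -4
A=24: P̂ = 4 + 24 = 28; e = 30 − 28 = 2
Largest |e| is 4 at A = 14, residual -4.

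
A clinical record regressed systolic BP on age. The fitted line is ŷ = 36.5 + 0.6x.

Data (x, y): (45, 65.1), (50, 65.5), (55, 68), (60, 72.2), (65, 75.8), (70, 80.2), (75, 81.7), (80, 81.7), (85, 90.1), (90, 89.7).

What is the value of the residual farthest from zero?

e = -2.8

x=45: ŷ = 36.5 + 0.6·45 = 63.5; e = 65.1 − 63.5 = 1.6
x=50: ŷ = 36.5 + 0.6·50 = 66.5; e = 65.5 − 66.5 = -1
x=55: ŷ = 36.5 + 0.6·55 = 69.5; e = 68 − 69.5 = -1.5
x=60: ŷ = 36.5 + 0.6·60 = 72.5; e = 72.2 − 72.5 = -0.3
x=65: ŷ = 36.5 + 0.6·65 = 75.5; e = 75.8 − 75.5 = 0.3
x=70: ŷ = 36.5 + 0.6·70 = 78.5; e = 80.2 − 78.5 = 1.7
x=75: ŷ = 36.5 + 0.6·75 = 81.5; e = 81.7 − 81.5 = 0.2
x=80: ŷ = 36.5 + 0.6·80 = 84.5; e = 81.7 − 84.5 = -2.8
x=85: ŷ = 36.5 + 0.6·85 = 87.5; e = 90.1 − 87.5 = 2.6
x=90: ŷ = 36.5 + 0.6·90 = 90.5; e = 89.7 − 90.5 = -0.8
Largest |e| is 2.8 at x = 80, residual -2.8.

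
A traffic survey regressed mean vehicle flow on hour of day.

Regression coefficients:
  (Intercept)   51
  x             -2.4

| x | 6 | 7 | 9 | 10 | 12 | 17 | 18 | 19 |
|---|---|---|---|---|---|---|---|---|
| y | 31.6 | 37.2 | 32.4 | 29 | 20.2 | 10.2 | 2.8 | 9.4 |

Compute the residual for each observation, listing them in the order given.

x=6: ŷ = 51 − 2.4·6 = 36.6; r = 31.6 − 36.6 = -5
x=7: ŷ = 51 − 2.4·7 = 34.2; r = 37.2 − 34.2 = 3
x=9: ŷ = 51 − 2.4·9 = 29.4; r = 32.4 − 29.4 = 3
x=10: ŷ = 51 − 2.4·10 = 27; r = 29 − 27 = 2
x=12: ŷ = 51 − 2.4·12 = 22.2; r = 20.2 − 22.2 = -2
x=17: ŷ = 51 − 2.4·17 = 10.2; r = 10.2 − 10.2 = 0
x=18: ŷ = 51 − 2.4·18 = 7.8; r = 2.8 − 7.8 = -5
x=19: ŷ = 51 − 2.4·19 = 5.4; r = 9.4 − 5.4 = 4

-5, 3, 3, 2, -2, 0, -5, 4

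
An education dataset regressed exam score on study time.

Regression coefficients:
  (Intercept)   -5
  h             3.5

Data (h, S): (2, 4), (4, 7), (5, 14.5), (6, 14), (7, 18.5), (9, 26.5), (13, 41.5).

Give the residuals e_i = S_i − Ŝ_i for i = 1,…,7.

2, -2, 2, -2, -1, 0, 1

h=2: Ŝ = -5 + 3.5·2 = 2; e = 4 − 2 = 2
h=4: Ŝ = -5 + 3.5·4 = 9; e = 7 − 9 = -2
h=5: Ŝ = -5 + 3.5·5 = 12.5; e = 14.5 − 12.5 = 2
h=6: Ŝ = -5 + 3.5·6 = 16; e = 14 − 16 = -2
h=7: Ŝ = -5 + 3.5·7 = 19.5; e = 18.5 − 19.5 = -1
h=9: Ŝ = -5 + 3.5·9 = 26.5; e = 26.5 − 26.5 = 0
h=13: Ŝ = -5 + 3.5·13 = 40.5; e = 41.5 − 40.5 = 1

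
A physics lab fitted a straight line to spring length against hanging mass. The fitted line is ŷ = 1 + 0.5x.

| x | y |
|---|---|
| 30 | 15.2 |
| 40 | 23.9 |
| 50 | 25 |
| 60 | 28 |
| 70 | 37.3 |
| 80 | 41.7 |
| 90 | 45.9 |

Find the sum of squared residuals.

x=30: ŷ = 1 + 0.5·30 = 16; r = 15.2 − 16 = -0.8
x=40: ŷ = 1 + 0.5·40 = 21; r = 23.9 − 21 = 2.9
x=50: ŷ = 1 + 0.5·50 = 26; r = 25 − 26 = -1
x=60: ŷ = 1 + 0.5·60 = 31; r = 28 − 31 = -3
x=70: ŷ = 1 + 0.5·70 = 36; r = 37.3 − 36 = 1.3
x=80: ŷ = 1 + 0.5·80 = 41; r = 41.7 − 41 = 0.7
x=90: ŷ = 1 + 0.5·90 = 46; r = 45.9 − 46 = -0.1
SSE = 0.64 + 8.41 + 1 + 9 + 1.69 + 0.49 + 0.01 = 21.24

SSE = 21.24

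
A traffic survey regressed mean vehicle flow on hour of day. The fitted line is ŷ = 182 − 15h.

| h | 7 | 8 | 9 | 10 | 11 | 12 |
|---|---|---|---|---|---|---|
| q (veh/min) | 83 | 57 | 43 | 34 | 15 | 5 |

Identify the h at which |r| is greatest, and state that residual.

h=7: ŷ = 182 − 15·7 = 77; r = 83 − 77 = 6
h=8: ŷ = 182 − 15·8 = 62; r = 57 − 62 = -5
h=9: ŷ = 182 − 15·9 = 47; r = 43 − 47 = -4
h=10: ŷ = 182 − 15·10 = 32; r = 34 − 32 = 2
h=11: ŷ = 182 − 15·11 = 17; r = 15 − 17 = -2
h=12: ŷ = 182 − 15·12 = 2; r = 5 − 2 = 3
Largest |r| is 6 at h = 7, residual 6.

h = 7, r = 6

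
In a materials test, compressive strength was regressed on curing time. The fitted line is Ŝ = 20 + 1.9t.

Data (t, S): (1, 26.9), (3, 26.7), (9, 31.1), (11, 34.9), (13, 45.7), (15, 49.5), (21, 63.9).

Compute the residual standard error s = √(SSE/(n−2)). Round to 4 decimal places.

s = 4.8166

t=1: Ŝ = 20 + 1.9·1 = 21.9; e = 26.9 − 21.9 = 5
t=3: Ŝ = 20 + 1.9·3 = 25.7; e = 26.7 − 25.7 = 1
t=9: Ŝ = 20 + 1.9·9 = 37.1; e = 31.1 − 37.1 = -6
t=11: Ŝ = 20 + 1.9·11 = 40.9; e = 34.9 − 40.9 = -6
t=13: Ŝ = 20 + 1.9·13 = 44.7; e = 45.7 − 44.7 = 1
t=15: Ŝ = 20 + 1.9·15 = 48.5; e = 49.5 − 48.5 = 1
t=21: Ŝ = 20 + 1.9·21 = 59.9; e = 63.9 − 59.9 = 4
SSE = 25 + 1 + 36 + 36 + 1 + 1 + 16 = 116
s = √(116/5) = √23.2 ≈ 4.8166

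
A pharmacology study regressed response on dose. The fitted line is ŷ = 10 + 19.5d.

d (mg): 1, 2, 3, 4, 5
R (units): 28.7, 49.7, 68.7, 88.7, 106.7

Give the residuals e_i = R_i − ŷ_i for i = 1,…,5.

d=1: ŷ = 10 + 19.5·1 = 29.5; e = 28.7 − 29.5 = -0.8
d=2: ŷ = 10 + 19.5·2 = 49; e = 49.7 − 49 = 0.7
d=3: ŷ = 10 + 19.5·3 = 68.5; e = 68.7 − 68.5 = 0.2
d=4: ŷ = 10 + 19.5·4 = 88; e = 88.7 − 88 = 0.7
d=5: ŷ = 10 + 19.5·5 = 107.5; e = 106.7 − 107.5 = -0.8

-0.8, 0.7, 0.2, 0.7, -0.8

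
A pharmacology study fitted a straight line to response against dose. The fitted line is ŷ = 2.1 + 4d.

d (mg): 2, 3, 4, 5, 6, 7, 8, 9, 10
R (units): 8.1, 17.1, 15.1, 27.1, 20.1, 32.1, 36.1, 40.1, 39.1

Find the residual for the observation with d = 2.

e = -2

ŷ = 2.1 + 4·2 = 10.1
e = 8.1 − 10.1 = -2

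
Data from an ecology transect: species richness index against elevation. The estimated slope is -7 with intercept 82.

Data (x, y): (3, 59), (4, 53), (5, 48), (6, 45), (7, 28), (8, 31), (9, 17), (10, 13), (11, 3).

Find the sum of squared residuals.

x=3: ŷ = 82 − 7·3 = 61; e = 59 − 61 = -2
x=4: ŷ = 82 − 7·4 = 54; e = 53 − 54 = -1
x=5: ŷ = 82 − 7·5 = 47; e = 48 − 47 = 1
x=6: ŷ = 82 − 7·6 = 40; e = 45 − 40 = 5
x=7: ŷ = 82 − 7·7 = 33; e = 28 − 33 = -5
x=8: ŷ = 82 − 7·8 = 26; e = 31 − 26 = 5
x=9: ŷ = 82 − 7·9 = 19; e = 17 − 19 = -2
x=10: ŷ = 82 − 7·10 = 12; e = 13 − 12 = 1
x=11: ŷ = 82 − 7·11 = 5; e = 3 − 5 = -2
SSE = 4 + 1 + 1 + 25 + 25 + 25 + 4 + 1 + 4 = 90

SSE = 90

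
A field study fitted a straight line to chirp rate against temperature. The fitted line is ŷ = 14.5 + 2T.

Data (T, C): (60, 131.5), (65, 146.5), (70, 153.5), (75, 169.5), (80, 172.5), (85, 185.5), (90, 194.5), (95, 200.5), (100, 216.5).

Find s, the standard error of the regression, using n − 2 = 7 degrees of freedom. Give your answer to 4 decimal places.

s = 3.0237

T=60: ŷ = 14.5 + 2·60 = 134.5; e = 131.5 − 134.5 = -3
T=65: ŷ = 14.5 + 2·65 = 144.5; e = 146.5 − 144.5 = 2
T=70: ŷ = 14.5 + 2·70 = 154.5; e = 153.5 − 154.5 = -1
T=75: ŷ = 14.5 + 2·75 = 164.5; e = 169.5 − 164.5 = 5
T=80: ŷ = 14.5 + 2·80 = 174.5; e = 172.5 − 174.5 = -2
T=85: ŷ = 14.5 + 2·85 = 184.5; e = 185.5 − 184.5 = 1
T=90: ŷ = 14.5 + 2·90 = 194.5; e = 194.5 − 194.5 = 0
T=95: ŷ = 14.5 + 2·95 = 204.5; e = 200.5 − 204.5 = -4
T=100: ŷ = 14.5 + 2·100 = 214.5; e = 216.5 − 214.5 = 2
SSE = 9 + 4 + 1 + 25 + 4 + 1 + 0 + 16 + 4 = 64
s = √(64/7) = √9.14286 ≈ 3.0237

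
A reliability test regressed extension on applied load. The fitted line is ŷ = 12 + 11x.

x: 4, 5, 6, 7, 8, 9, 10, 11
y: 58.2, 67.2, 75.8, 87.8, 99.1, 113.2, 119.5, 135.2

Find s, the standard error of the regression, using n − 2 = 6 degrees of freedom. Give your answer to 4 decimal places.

s = 2.1564

x=4: ŷ = 12 + 11·4 = 56; e = 58.2 − 56 = 2.2
x=5: ŷ = 12 + 11·5 = 67; e = 67.2 − 67 = 0.2
x=6: ŷ = 12 + 11·6 = 78; e = 75.8 − 78 = -2.2
x=7: ŷ = 12 + 11·7 = 89; e = 87.8 − 89 = -1.2
x=8: ŷ = 12 + 11·8 = 100; e = 99.1 − 100 = -0.9
x=9: ŷ = 12 + 11·9 = 111; e = 113.2 − 111 = 2.2
x=10: ŷ = 12 + 11·10 = 122; e = 119.5 − 122 = -2.5
x=11: ŷ = 12 + 11·11 = 133; e = 135.2 − 133 = 2.2
SSE = 4.84 + 0.04 + 4.84 + 1.44 + 0.81 + 4.84 + 6.25 + 4.84 = 27.9
s = √(27.9/6) = √4.65 ≈ 2.1564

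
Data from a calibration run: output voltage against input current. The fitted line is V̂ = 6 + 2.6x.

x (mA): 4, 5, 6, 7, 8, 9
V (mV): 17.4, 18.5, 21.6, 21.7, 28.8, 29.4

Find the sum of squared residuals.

SSE = 11.5

x=4: V̂ = 6 + 2.6·4 = 16.4; r = 17.4 − 16.4 = 1
x=5: V̂ = 6 + 2.6·5 = 19; r = 18.5 − 19 = -0.5
x=6: V̂ = 6 + 2.6·6 = 21.6; r = 21.6 − 21.6 = 0
x=7: V̂ = 6 + 2.6·7 = 24.2; r = 21.7 − 24.2 = -2.5
x=8: V̂ = 6 + 2.6·8 = 26.8; r = 28.8 − 26.8 = 2
x=9: V̂ = 6 + 2.6·9 = 29.4; r = 29.4 − 29.4 = 0
SSE = 1 + 0.25 + 0 + 6.25 + 4 + 0 = 11.5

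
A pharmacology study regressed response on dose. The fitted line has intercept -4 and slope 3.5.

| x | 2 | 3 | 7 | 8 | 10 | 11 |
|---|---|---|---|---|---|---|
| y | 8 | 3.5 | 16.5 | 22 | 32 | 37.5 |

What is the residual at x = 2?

ŷ = -4 + 3.5·2 = 3
r = 8 − 3 = 5

r = 5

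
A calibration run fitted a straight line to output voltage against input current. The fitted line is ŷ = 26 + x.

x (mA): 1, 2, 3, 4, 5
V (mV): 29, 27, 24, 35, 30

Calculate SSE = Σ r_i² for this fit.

x=1: ŷ = 26 + 1 = 27; r = 29 − 27 = 2
x=2: ŷ = 26 + 2 = 28; r = 27 − 28 = -1
x=3: ŷ = 26 + 3 = 29; r = 24 − 29 = -5
x=4: ŷ = 26 + 4 = 30; r = 35 − 30 = 5
x=5: ŷ = 26 + 5 = 31; r = 30 − 31 = -1
SSE = 4 + 1 + 25 + 25 + 1 = 56

SSE = 56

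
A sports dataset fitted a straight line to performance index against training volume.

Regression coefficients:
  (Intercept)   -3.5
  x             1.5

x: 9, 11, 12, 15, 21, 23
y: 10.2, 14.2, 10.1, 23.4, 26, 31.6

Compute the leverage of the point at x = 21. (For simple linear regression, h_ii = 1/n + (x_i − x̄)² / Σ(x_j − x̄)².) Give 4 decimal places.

x̄ = (9 + 11 + 12 + 15 + 21 + 23)/6 = 15.1667
Σ(x − x̄)² = 38.0278 + 17.3611 + 10.0278 + 0.0277778 + 34.0278 + 61.3611 = 160.833
h = 1/6 + (5.83333)²/160.833 = 0.166667 + 0.211572 = 0.3782

h = 0.3782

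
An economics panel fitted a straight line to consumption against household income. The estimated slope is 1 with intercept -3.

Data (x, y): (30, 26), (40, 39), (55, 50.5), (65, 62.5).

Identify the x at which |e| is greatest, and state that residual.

x=30: ŷ = -3 + 30 = 27; e = 26 − 27 = -1
x=40: ŷ = -3 + 40 = 37; e = 39 − 37 = 2
x=55: ŷ = -3 + 55 = 52; e = 50.5 − 52 = -1.5
x=65: ŷ = -3 + 65 = 62; e = 62.5 − 62 = 0.5
Largest |e| is 2 at x = 40, residual 2.

x = 40, e = 2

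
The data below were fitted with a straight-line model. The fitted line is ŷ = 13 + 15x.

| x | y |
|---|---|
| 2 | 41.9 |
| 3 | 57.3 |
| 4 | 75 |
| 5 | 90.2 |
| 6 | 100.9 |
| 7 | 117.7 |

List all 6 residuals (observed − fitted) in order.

-1.1, -0.7, 2, 2.2, -2.1, -0.3

x=2: ŷ = 13 + 15·2 = 43; r = 41.9 − 43 = -1.1
x=3: ŷ = 13 + 15·3 = 58; r = 57.3 − 58 = -0.7
x=4: ŷ = 13 + 15·4 = 73; r = 75 − 73 = 2
x=5: ŷ = 13 + 15·5 = 88; r = 90.2 − 88 = 2.2
x=6: ŷ = 13 + 15·6 = 103; r = 100.9 − 103 = -2.1
x=7: ŷ = 13 + 15·7 = 118; r = 117.7 − 118 = -0.3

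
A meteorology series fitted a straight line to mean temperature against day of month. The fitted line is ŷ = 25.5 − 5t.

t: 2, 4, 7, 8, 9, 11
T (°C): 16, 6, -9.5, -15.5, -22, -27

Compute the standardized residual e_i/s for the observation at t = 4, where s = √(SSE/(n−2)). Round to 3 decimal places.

t=2: ŷ = 25.5 − 5·2 = 15.5; e = 16 − 15.5 = 0.5
t=4: ŷ = 25.5 − 5·4 = 5.5; e = 6 − 5.5 = 0.5
t=7: ŷ = 25.5 − 5·7 = -9.5; e = -9.5 − (-9.5) = 0
t=8: ŷ = 25.5 − 5·8 = -14.5; e = -15.5 − (-14.5) = -1
t=9: ŷ = 25.5 − 5·9 = -19.5; e = -22 − (-19.5) = -2.5
t=11: ŷ = 25.5 − 5·11 = -29.5; e = -27 − (-29.5) = 2.5
SSE = 0.25 + 0.25 + 0 + 1 + 6.25 + 6.25 = 14
s = √(14/4) = 1.87083
e/s = 0.5 / 1.87083 = 0.267

0.267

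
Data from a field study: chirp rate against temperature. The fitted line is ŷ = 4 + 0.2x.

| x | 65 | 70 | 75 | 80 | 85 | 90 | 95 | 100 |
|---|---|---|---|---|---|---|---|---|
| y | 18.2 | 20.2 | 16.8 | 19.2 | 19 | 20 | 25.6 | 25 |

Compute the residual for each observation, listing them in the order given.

x=65: ŷ = 4 + 0.2·65 = 17; e = 18.2 − 17 = 1.2
x=70: ŷ = 4 + 0.2·70 = 18; e = 20.2 − 18 = 2.2
x=75: ŷ = 4 + 0.2·75 = 19; e = 16.8 − 19 = -2.2
x=80: ŷ = 4 + 0.2·80 = 20; e = 19.2 − 20 = -0.8
x=85: ŷ = 4 + 0.2·85 = 21; e = 19 − 21 = -2
x=90: ŷ = 4 + 0.2·90 = 22; e = 20 − 22 = -2
x=95: ŷ = 4 + 0.2·95 = 23; e = 25.6 − 23 = 2.6
x=100: ŷ = 4 + 0.2·100 = 24; e = 25 − 24 = 1

1.2, 2.2, -2.2, -0.8, -2, -2, 2.6, 1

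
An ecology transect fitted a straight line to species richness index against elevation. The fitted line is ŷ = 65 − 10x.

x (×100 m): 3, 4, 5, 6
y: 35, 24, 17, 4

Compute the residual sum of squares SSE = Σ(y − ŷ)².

x=3: ŷ = 65 − 10·3 = 35; e = 35 − 35 = 0
x=4: ŷ = 65 − 10·4 = 25; e = 24 − 25 = -1
x=5: ŷ = 65 − 10·5 = 15; e = 17 − 15 = 2
x=6: ŷ = 65 − 10·6 = 5; e = 4 − 5 = -1
SSE = 0 + 1 + 4 + 1 = 6

SSE = 6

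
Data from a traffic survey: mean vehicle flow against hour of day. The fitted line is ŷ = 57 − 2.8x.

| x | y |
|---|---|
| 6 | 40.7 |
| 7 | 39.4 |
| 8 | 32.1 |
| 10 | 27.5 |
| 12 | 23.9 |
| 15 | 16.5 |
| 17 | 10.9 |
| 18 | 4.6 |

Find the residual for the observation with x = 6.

e = 0.5

ŷ = 57 − 2.8·6 = 40.2
e = 40.7 − 40.2 = 0.5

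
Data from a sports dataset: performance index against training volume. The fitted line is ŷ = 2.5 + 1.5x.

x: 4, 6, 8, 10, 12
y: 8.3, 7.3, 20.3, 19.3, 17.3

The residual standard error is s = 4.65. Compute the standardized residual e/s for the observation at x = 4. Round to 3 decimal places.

ŷ = 2.5 + 1.5·4 = 8.5
e = 8.3 − 8.5 = -0.2
e/s = -0.2 / 4.65 = -0.043

-0.043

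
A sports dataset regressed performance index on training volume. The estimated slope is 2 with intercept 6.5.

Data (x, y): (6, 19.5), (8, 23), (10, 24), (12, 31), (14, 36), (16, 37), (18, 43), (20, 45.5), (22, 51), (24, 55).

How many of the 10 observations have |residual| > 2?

1

x=6: ŷ = 6.5 + 2·6 = 18.5; e = 19.5 − 18.5 = 1
x=8: ŷ = 6.5 + 2·8 = 22.5; e = 23 − 22.5 = 0.5
x=10: ŷ = 6.5 + 2·10 = 26.5; e = 24 − 26.5 = -2.5
x=12: ŷ = 6.5 + 2·12 = 30.5; e = 31 − 30.5 = 0.5
x=14: ŷ = 6.5 + 2·14 = 34.5; e = 36 − 34.5 = 1.5
x=16: ŷ = 6.5 + 2·16 = 38.5; e = 37 − 38.5 = -1.5
x=18: ŷ = 6.5 + 2·18 = 42.5; e = 43 − 42.5 = 0.5
x=20: ŷ = 6.5 + 2·20 = 46.5; e = 45.5 − 46.5 = -1
x=22: ŷ = 6.5 + 2·22 = 50.5; e = 51 − 50.5 = 0.5
x=24: ŷ = 6.5 + 2·24 = 54.5; e = 55 − 54.5 = 0.5
|e| > 2: x=10 (|e|=2.5) → 1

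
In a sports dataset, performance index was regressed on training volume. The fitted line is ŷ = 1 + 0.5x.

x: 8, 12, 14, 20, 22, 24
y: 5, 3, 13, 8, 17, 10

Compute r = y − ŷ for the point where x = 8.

r = 0

ŷ = 1 + 0.5·8 = 5
r = 5 − 5 = 0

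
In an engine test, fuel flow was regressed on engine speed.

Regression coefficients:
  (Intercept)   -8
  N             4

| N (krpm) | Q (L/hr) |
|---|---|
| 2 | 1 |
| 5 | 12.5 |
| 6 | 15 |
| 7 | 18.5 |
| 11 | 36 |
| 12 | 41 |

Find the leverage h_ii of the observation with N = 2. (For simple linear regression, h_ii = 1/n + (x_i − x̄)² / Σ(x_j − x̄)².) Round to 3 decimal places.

h = 0.544

N̄ = (2 + 5 + 6 + 7 + 11 + 12)/6 = 7.16667
Σ(N − N̄)² = 26.6944 + 4.69444 + 1.36111 + 0.0277778 + 14.6944 + 23.3611 = 70.8333
h = 1/6 + (-5.16667)²/70.8333 = 0.166667 + 0.376863 = 0.544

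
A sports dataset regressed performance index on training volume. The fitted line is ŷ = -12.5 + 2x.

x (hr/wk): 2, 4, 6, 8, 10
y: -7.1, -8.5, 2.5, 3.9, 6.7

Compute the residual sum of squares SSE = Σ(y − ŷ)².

x=2: ŷ = -12.5 + 2·2 = -8.5; r = -7.1 − (-8.5) = 1.4
x=4: ŷ = -12.5 + 2·4 = -4.5; r = -8.5 − (-4.5) = -4
x=6: ŷ = -12.5 + 2·6 = -0.5; r = 2.5 − (-0.5) = 3
x=8: ŷ = -12.5 + 2·8 = 3.5; r = 3.9 − 3.5 = 0.4
x=10: ŷ = -12.5 + 2·10 = 7.5; r = 6.7 − 7.5 = -0.8
SSE = 1.96 + 16 + 9 + 0.16 + 0.64 = 27.76

SSE = 27.76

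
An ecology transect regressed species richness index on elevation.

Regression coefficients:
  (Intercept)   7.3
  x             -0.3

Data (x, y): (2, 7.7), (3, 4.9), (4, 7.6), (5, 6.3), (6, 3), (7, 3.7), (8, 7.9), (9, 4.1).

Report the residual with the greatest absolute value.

x=2: ŷ = 7.3 − 0.3·2 = 6.7; r = 7.7 − 6.7 = 1
x=3: ŷ = 7.3 − 0.3·3 = 6.4; r = 4.9 − 6.4 = -1.5
x=4: ŷ = 7.3 − 0.3·4 = 6.1; r = 7.6 − 6.1 = 1.5
x=5: ŷ = 7.3 − 0.3·5 = 5.8; r = 6.3 − 5.8 = 0.5
x=6: ŷ = 7.3 − 0.3·6 = 5.5; r = 3 − 5.5 = -2.5
x=7: ŷ = 7.3 − 0.3·7 = 5.2; r = 3.7 − 5.2 = -1.5
x=8: ŷ = 7.3 − 0.3·8 = 4.9; r = 7.9 − 4.9 = 3
x=9: ŷ = 7.3 − 0.3·9 = 4.6; r = 4.1 − 4.6 = -0.5
Largest |r| is 3 at x = 8, residual 3.

r = 3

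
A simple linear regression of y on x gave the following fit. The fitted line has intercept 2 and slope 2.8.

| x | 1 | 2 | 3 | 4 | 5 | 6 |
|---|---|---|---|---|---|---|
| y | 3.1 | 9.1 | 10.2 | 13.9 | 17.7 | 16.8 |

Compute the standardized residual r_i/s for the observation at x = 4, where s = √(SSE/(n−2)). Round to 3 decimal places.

x=1: ŷ = 2 + 2.8·1 = 4.8; r = 3.1 − 4.8 = -1.7
x=2: ŷ = 2 + 2.8·2 = 7.6; r = 9.1 − 7.6 = 1.5
x=3: ŷ = 2 + 2.8·3 = 10.4; r = 10.2 − 10.4 = -0.2
x=4: ŷ = 2 + 2.8·4 = 13.2; r = 13.9 − 13.2 = 0.7
x=5: ŷ = 2 + 2.8·5 = 16; r = 17.7 − 16 = 1.7
x=6: ŷ = 2 + 2.8·6 = 18.8; r = 16.8 − 18.8 = -2
SSE = 2.89 + 2.25 + 0.04 + 0.49 + 2.89 + 4 = 12.56
s = √(12.56/4) = 1.772
r/s = 0.7 / 1.772 = 0.395

0.395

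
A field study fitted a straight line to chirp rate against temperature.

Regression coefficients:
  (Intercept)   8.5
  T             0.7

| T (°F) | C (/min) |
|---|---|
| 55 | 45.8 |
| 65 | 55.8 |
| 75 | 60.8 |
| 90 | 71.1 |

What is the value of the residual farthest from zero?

T=55: Ĉ = 8.5 + 0.7·55 = 47; e = 45.8 − 47 = -1.2
T=65: Ĉ = 8.5 + 0.7·65 = 54; e = 55.8 − 54 = 1.8
T=75: Ĉ = 8.5 + 0.7·75 = 61; e = 60.8 − 61 = -0.2
T=90: Ĉ = 8.5 + 0.7·90 = 71.5; e = 71.1 − 71.5 = -0.4
Largest |e| is 1.8 at T = 65, residual 1.8.

e = 1.8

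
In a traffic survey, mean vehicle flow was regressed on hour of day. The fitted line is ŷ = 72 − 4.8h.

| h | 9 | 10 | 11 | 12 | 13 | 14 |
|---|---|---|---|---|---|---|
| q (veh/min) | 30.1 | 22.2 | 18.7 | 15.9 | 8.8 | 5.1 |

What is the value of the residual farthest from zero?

h=9: ŷ = 72 − 4.8·9 = 28.8; e = 30.1 − 28.8 = 1.3
h=10: ŷ = 72 − 4.8·10 = 24; e = 22.2 − 24 = -1.8
h=11: ŷ = 72 − 4.8·11 = 19.2; e = 18.7 − 19.2 = -0.5
h=12: ŷ = 72 − 4.8·12 = 14.4; e = 15.9 − 14.4 = 1.5
h=13: ŷ = 72 − 4.8·13 = 9.6; e = 8.8 − 9.6 = -0.8
h=14: ŷ = 72 − 4.8·14 = 4.8; e = 5.1 − 4.8 = 0.3
Largest |e| is 1.8 at h = 10, residual -1.8.

e = -1.8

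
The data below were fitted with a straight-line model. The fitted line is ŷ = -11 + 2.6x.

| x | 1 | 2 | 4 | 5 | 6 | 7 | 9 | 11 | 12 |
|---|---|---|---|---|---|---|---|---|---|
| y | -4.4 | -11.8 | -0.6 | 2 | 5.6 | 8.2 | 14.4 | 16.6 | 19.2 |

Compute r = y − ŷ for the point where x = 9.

ŷ = -11 + 2.6·9 = 12.4
r = 14.4 − 12.4 = 2

r = 2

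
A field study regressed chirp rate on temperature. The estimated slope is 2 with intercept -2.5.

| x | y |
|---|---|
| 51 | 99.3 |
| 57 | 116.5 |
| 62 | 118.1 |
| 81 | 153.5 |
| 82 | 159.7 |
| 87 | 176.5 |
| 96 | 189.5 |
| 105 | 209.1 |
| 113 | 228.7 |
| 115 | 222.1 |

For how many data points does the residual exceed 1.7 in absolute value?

x=51: ŷ = -2.5 + 2·51 = 99.5; r = 99.3 − 99.5 = -0.2
x=57: ŷ = -2.5 + 2·57 = 111.5; r = 116.5 − 111.5 = 5
x=62: ŷ = -2.5 + 2·62 = 121.5; r = 118.1 − 121.5 = -3.4
x=81: ŷ = -2.5 + 2·81 = 159.5; r = 153.5 − 159.5 = -6
x=82: ŷ = -2.5 + 2·82 = 161.5; r = 159.7 − 161.5 = -1.8
x=87: ŷ = -2.5 + 2·87 = 171.5; r = 176.5 − 171.5 = 5
x=96: ŷ = -2.5 + 2·96 = 189.5; r = 189.5 − 189.5 = 0
x=105: ŷ = -2.5 + 2·105 = 207.5; r = 209.1 − 207.5 = 1.6
x=113: ŷ = -2.5 + 2·113 = 223.5; r = 228.7 − 223.5 = 5.2
x=115: ŷ = -2.5 + 2·115 = 227.5; r = 222.1 − 227.5 = -5.4
|r| > 1.7: x=57 (|r|=5), x=62 (|r|=3.4), x=81 (|r|=6), x=82 (|r|=1.8), x=87 (|r|=5), x=113 (|r|=5.2), x=115 (|r|=5.4) → 7

7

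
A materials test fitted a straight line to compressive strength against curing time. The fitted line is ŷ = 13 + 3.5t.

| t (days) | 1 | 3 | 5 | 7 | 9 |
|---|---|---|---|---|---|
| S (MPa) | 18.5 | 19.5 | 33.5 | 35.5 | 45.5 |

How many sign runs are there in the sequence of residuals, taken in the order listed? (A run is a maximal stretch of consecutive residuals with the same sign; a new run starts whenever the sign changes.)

t=1: ŷ = 13 + 3.5·1 = 16.5; r = 18.5 − 16.5 = 2
t=3: ŷ = 13 + 3.5·3 = 23.5; r = 19.5 − 23.5 = -4
t=5: ŷ = 13 + 3.5·5 = 30.5; r = 33.5 − 30.5 = 3
t=7: ŷ = 13 + 3.5·7 = 37.5; r = 35.5 − 37.5 = -2
t=9: ŷ = 13 + 3.5·9 = 44.5; r = 45.5 − 44.5 = 1
Signs: + − + − +
Runs: +×1, −×1, +×1, −×1, +×1 → 5

5 runs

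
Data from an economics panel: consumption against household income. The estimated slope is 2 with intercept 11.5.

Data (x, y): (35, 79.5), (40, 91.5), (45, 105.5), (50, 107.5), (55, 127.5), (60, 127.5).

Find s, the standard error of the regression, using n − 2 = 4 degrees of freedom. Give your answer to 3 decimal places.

s = 4.690

x=35: ŷ = 11.5 + 2·35 = 81.5; r = 79.5 − 81.5 = -2
x=40: ŷ = 11.5 + 2·40 = 91.5; r = 91.5 − 91.5 = 0
x=45: ŷ = 11.5 + 2·45 = 101.5; r = 105.5 − 101.5 = 4
x=50: ŷ = 11.5 + 2·50 = 111.5; r = 107.5 − 111.5 = -4
x=55: ŷ = 11.5 + 2·55 = 121.5; r = 127.5 − 121.5 = 6
x=60: ŷ = 11.5 + 2·60 = 131.5; r = 127.5 − 131.5 = -4
SSE = 4 + 0 + 16 + 16 + 36 + 16 = 88
s = √(88/4) = √22 ≈ 4.690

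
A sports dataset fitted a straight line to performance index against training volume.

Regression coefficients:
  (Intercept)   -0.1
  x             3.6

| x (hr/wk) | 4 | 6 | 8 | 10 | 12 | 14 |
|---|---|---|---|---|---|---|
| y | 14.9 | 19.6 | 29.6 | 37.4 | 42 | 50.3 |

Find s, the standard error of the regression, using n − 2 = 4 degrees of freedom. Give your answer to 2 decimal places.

s = 1.44

x=4: ŷ = -0.1 + 3.6·4 = 14.3; r = 14.9 − 14.3 = 0.6
x=6: ŷ = -0.1 + 3.6·6 = 21.5; r = 19.6 − 21.5 = -1.9
x=8: ŷ = -0.1 + 3.6·8 = 28.7; r = 29.6 − 28.7 = 0.9
x=10: ŷ = -0.1 + 3.6·10 = 35.9; r = 37.4 − 35.9 = 1.5
x=12: ŷ = -0.1 + 3.6·12 = 43.1; r = 42 − 43.1 = -1.1
x=14: ŷ = -0.1 + 3.6·14 = 50.3; r = 50.3 − 50.3 = 0
SSE = 0.36 + 3.61 + 0.81 + 2.25 + 1.21 + 0 = 8.24
s = √(8.24/4) = √2.06 ≈ 1.44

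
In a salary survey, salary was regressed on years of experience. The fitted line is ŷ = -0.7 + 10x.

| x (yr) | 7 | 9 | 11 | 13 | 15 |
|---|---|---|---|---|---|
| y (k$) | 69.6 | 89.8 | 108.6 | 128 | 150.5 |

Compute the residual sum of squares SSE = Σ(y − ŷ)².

x=7: ŷ = -0.7 + 10·7 = 69.3; e = 69.6 − 69.3 = 0.3
x=9: ŷ = -0.7 + 10·9 = 89.3; e = 89.8 − 89.3 = 0.5
x=11: ŷ = -0.7 + 10·11 = 109.3; e = 108.6 − 109.3 = -0.7
x=13: ŷ = -0.7 + 10·13 = 129.3; e = 128 − 129.3 = -1.3
x=15: ŷ = -0.7 + 10·15 = 149.3; e = 150.5 − 149.3 = 1.2
SSE = 0.09 + 0.25 + 0.49 + 1.69 + 1.44 = 3.96

SSE = 3.96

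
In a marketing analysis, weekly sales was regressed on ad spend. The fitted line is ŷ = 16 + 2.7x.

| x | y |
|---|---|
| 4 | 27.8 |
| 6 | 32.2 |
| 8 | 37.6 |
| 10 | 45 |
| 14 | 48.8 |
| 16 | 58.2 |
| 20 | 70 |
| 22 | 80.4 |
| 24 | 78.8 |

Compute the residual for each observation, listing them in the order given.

x=4: ŷ = 16 + 2.7·4 = 26.8; e = 27.8 − 26.8 = 1
x=6: ŷ = 16 + 2.7·6 = 32.2; e = 32.2 − 32.2 = 0
x=8: ŷ = 16 + 2.7·8 = 37.6; e = 37.6 − 37.6 = 0
x=10: ŷ = 16 + 2.7·10 = 43; e = 45 − 43 = 2
x=14: ŷ = 16 + 2.7·14 = 53.8; e = 48.8 − 53.8 = -5
x=16: ŷ = 16 + 2.7·16 = 59.2; e = 58.2 − 59.2 = -1
x=20: ŷ = 16 + 2.7·20 = 70; e = 70 − 70 = 0
x=22: ŷ = 16 + 2.7·22 = 75.4; e = 80.4 − 75.4 = 5
x=24: ŷ = 16 + 2.7·24 = 80.8; e = 78.8 − 80.8 = -2

1, 0, 0, 2, -5, -1, 0, 5, -2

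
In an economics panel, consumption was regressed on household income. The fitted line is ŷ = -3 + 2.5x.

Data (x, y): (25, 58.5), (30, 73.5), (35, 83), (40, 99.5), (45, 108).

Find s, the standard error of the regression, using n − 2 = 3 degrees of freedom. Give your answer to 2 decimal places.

x=25: ŷ = -3 + 2.5·25 = 59.5; e = 58.5 − 59.5 = -1
x=30: ŷ = -3 + 2.5·30 = 72; e = 73.5 − 72 = 1.5
x=35: ŷ = -3 + 2.5·35 = 84.5; e = 83 − 84.5 = -1.5
x=40: ŷ = -3 + 2.5·40 = 97; e = 99.5 − 97 = 2.5
x=45: ŷ = -3 + 2.5·45 = 109.5; e = 108 − 109.5 = -1.5
SSE = 1 + 2.25 + 2.25 + 6.25 + 2.25 = 14
s = √(14/3) = √4.66667 ≈ 2.16

s = 2.16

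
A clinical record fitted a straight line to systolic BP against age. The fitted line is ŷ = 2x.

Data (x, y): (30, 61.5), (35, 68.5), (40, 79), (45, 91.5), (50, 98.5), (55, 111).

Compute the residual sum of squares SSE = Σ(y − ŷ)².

x=30: ŷ = 2·30 = 60; r = 61.5 − 60 = 1.5
x=35: ŷ = 2·35 = 70; r = 68.5 − 70 = -1.5
x=40: ŷ = 2·40 = 80; r = 79 − 80 = -1
x=45: ŷ = 2·45 = 90; r = 91.5 − 90 = 1.5
x=50: ŷ = 2·50 = 100; r = 98.5 − 100 = -1.5
x=55: ŷ = 2·55 = 110; r = 111 − 110 = 1
SSE = 2.25 + 2.25 + 1 + 2.25 + 2.25 + 1 = 11

SSE = 11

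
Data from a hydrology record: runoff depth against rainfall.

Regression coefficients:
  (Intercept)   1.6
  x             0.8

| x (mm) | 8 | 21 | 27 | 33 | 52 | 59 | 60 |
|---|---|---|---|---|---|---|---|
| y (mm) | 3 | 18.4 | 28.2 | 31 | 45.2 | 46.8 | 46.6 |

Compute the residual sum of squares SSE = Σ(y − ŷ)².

SSE = 76

x=8: ŷ = 1.6 + 0.8·8 = 8; e = 3 − 8 = -5
x=21: ŷ = 1.6 + 0.8·21 = 18.4; e = 18.4 − 18.4 = 0
x=27: ŷ = 1.6 + 0.8·27 = 23.2; e = 28.2 − 23.2 = 5
x=33: ŷ = 1.6 + 0.8·33 = 28; e = 31 − 28 = 3
x=52: ŷ = 1.6 + 0.8·52 = 43.2; e = 45.2 − 43.2 = 2
x=59: ŷ = 1.6 + 0.8·59 = 48.8; e = 46.8 − 48.8 = -2
x=60: ŷ = 1.6 + 0.8·60 = 49.6; e = 46.6 − 49.6 = -3
SSE = 25 + 0 + 25 + 9 + 4 + 4 + 9 = 76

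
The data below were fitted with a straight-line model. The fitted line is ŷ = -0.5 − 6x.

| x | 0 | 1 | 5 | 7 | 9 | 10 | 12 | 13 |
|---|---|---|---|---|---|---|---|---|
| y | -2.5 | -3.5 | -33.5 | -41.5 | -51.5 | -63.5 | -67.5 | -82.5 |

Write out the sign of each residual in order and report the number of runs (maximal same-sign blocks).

7 runs

x=0: ŷ = -0.5 − 6·0 = -0.5; e = -2.5 − (-0.5) = -2
x=1: ŷ = -0.5 − 6·1 = -6.5; e = -3.5 − (-6.5) = 3
x=5: ŷ = -0.5 − 6·5 = -30.5; e = -33.5 − (-30.5) = -3
x=7: ŷ = -0.5 − 6·7 = -42.5; e = -41.5 − (-42.5) = 1
x=9: ŷ = -0.5 − 6·9 = -54.5; e = -51.5 − (-54.5) = 3
x=10: ŷ = -0.5 − 6·10 = -60.5; e = -63.5 − (-60.5) = -3
x=12: ŷ = -0.5 − 6·12 = -72.5; e = -67.5 − (-72.5) = 5
x=13: ŷ = -0.5 − 6·13 = -78.5; e = -82.5 − (-78.5) = -4
Signs: − + − + + − + −
Runs: −×1, +×1, −×1, +×2, −×1, +×1, −×1 → 7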